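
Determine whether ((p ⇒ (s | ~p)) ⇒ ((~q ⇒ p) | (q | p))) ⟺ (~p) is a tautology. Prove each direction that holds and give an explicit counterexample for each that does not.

Neither direction holds.

(→) This fails. Under s = F, p = T, q = F, the left side is true but the right side is false.

(←) This fails. Under s = F, p = F, q = F, the left side is false but the right side is true.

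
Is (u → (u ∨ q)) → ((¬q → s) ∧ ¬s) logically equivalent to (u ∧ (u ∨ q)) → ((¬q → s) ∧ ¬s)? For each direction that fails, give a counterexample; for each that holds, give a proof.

(→) Assume the antecedent. If s is true, the antecedent cannot hold. If s is false, the antecedent forces (s = F, u = F, q = T) or (s = F, u = T, q = T), and the consequent holds there. Either way the consequent holds.

(←) This fails. Under s = F, u = F, q = F, the left side is false but the right side is true.

The forward direction holds; the converse fails.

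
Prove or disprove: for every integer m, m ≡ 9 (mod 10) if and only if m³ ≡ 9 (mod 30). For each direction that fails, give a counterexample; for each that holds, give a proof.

(⇒) fails; (⇐) holds.

(⟹) This fails: take m = 19. Then 19 ≡ 9 (mod 10), but 19³ = 6859 ≡ 19 (mod 30), not 9.

(⟸) Conversely, the residues r modulo 30 with r³ ≡ 9 (mod 30) are exactly {9}, and each is ≡ 9 (mod 10).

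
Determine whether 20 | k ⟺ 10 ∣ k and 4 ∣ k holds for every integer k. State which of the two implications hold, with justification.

(⟹) If 20 ∣ k, write k = 20q. Since 20 = 2·10, k = 10·(2q), so 10 ∣ k; and since 20 = 5·4, k = 4·(5q), so 4 ∣ k.

(⟸) Suppose 10 ∣ k and 4 ∣ k. Any common multiple of 10 and 4 is a multiple of their lcm; here lcm(10, 4) = 10·4/gcd(10, 4) = 40/2 = 20, so 20 ∣ k.

Both directions hold; the statement is true.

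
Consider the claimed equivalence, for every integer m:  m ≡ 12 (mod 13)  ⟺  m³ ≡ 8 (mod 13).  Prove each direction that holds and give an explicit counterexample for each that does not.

(⟹) This fails: take m = 12. Then 12 ≡ 12 (mod 13), but 12³ = 1728 ≡ 12 (mod 13), not 8.

(⟸) This fails: take m = 2. Then 2³ = 8 ≡ 8 (mod 13), yet 2 ≡ 2 (mod 13), not 12.

Neither direction holds.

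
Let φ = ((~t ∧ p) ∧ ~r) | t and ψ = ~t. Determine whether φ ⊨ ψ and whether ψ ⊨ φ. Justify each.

Neither direction holds.

(⇒) This fails. Under t = T, p = F, r = F, the left side is true but the right side is false.

(⇐) This fails. Under t = F, p = F, r = F, the left side is false but the right side is true.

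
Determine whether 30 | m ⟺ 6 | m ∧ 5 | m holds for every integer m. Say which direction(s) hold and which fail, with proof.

(←) Suppose 6 ∣ m and 5 ∣ m. Any common multiple of 6 and 5 is a multiple of their lcm; here gcd(6, 5) = 1, so lcm(6, 5) = 6·5 = 30, so 30 ∣ m.

(→) If 30 ∣ m, write m = 30q. Since 30 = 5·6, m = 6·(5q), so 6 ∣ m; and since 30 = 6·5, m = 5·(6q), so 5 ∣ m.

Both implications hold.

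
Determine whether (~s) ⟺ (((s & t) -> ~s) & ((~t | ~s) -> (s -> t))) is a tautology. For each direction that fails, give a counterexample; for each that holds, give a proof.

(⟹) Assume the antecedent. If t is true, the antecedent forces (t = T, s = F), and the consequent holds there. If t is false, the antecedent forces (t = F, s = F), and the consequent holds there. Either way the consequent holds.

(⟸) Assume the antecedent. If t is true, the antecedent forces (t = T, s = F), and ~s holds there. If t is false, the antecedent forces (t = F, s = F), and ~s holds there. Either way ~s holds.

Both directions hold; the statement is true.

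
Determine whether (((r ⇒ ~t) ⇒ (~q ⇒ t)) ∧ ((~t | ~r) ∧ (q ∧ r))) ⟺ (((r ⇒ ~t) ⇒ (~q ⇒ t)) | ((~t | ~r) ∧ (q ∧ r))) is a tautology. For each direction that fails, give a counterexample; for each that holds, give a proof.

Forward direction. Assume the antecedent. If r is true, the antecedent forces (r = T, q = T, t = F), and the consequent holds there. If r is false, the antecedent cannot hold. Either way the consequent holds.

Converse. This fails. Under r = F, q = T, t = F, the left side is false but the right side is true.

The forward direction holds; the converse fails.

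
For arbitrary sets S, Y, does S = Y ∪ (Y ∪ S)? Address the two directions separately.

Forward inclusion. Let x ∈ S. Then either x ∈ S and x ∉ Y; or x ∈ S ∩ Y. In each case x ∈ Y ∪ (Y ∪ S), so S ⊆ Y ∪ (Y ∪ S).

Reverse inclusion. This inclusion fails. Take S = ∅, Y = {1}; then 1 ∈ Y ∪ (Y ∪ S) but 1 ∉ S.

The sets are not equal: only the forward inclusion holds.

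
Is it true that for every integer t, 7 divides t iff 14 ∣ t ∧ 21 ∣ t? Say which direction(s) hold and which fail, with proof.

(⟸) Suppose 14 ∣ t and 21 ∣ t. Any common multiple of 14 and 21 is a multiple of their lcm; here lcm(14, 21) = 14·21/gcd(14, 21) = 294/7 = 42, so 42 ∣ t. Since 7 ∣ 42, it follows that 7 ∣ t.

(⟹) This fails: take t = 7. Certainly 7 ∣ 7, but 14 ∤ 7.

(⇒) fails; (⇐) holds.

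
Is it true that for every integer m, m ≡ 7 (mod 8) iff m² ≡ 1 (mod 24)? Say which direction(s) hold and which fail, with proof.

Neither implication holds.

(⇒) This fails: take m = 15. Then 15 ≡ 7 (mod 8), but 15² = 225 ≡ 9 (mod 24), not 1.

(⇐) This fails: take m = 1. Then 1² = 1 ≡ 1 (mod 24), yet 1 ≡ 1 (mod 8), not 7.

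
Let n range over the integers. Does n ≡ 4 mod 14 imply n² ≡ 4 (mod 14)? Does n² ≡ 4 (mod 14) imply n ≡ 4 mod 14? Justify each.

Neither implication holds.

Forward direction. This fails: take n = 4. Then 4 ≡ 4 (mod 14), but 4² = 16 ≡ 2 (mod 14), not 4.

Converse. This fails: take n = 2. Then 2² = 4 ≡ 4 (mod 14), yet 2 ≡ 2 (mod 14), not 4.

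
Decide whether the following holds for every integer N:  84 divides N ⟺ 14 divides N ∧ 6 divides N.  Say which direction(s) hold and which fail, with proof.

(⇒) holds; (⇐) fails.

(⟹) If 84 ∣ N, write N = 84q. Since 84 = 6·14, N = 14·(6q), so 14 ∣ N; and since 84 = 14·6, N = 6·(14q), so 6 ∣ N.

(⟸) This fails: take N = 42. Both 14 ∣ 42 and 6 ∣ 42, yet 42 is not a multiple of 84 (since 42 = 0·84 + 42), so 84 ∤ 42.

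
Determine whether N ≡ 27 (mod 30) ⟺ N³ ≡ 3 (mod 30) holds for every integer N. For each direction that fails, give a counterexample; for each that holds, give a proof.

The biconditional holds.

(⟹) Suppose N ≡ 27 (mod 30). Write N = 30j + 27. Then (30j + 27)³ = 27000j³ + 72900j² + 65610j + 19683 = 30(900j³ + 2430j² + 2187j + 656) + 3, so N³ ≡ 3 (mod 30).

(⟸) Conversely, suppose N³ ≡ 3 (mod 30). The only residue r in {0, …, 29} with r³ ≡ 3 (mod 30) is r = 27, so N ≡ 27 (mod 30).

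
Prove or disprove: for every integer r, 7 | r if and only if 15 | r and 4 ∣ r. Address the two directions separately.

Neither implication holds.

(→) This fails: take r = 7. Certainly 7 ∣ 7, but 15 ∤ 7.

(←) This fails: take r = 60. Both 15 ∣ 60 and 4 ∣ 60, yet 60 is not a multiple of 7 (since 60 = 8·7 + 4), so 7 ∤ 60.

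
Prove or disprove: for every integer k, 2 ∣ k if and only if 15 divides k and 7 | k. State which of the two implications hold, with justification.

Neither direction holds.

(→) This fails: take k = 2. Certainly 2 ∣ 2, but 15 ∤ 2.

(←) This fails: take k = 105. Both 15 ∣ 105 and 7 ∣ 105, yet 105 is not a multiple of 2 (since 105 = 52·2 + 1), so 2 ∤ 105.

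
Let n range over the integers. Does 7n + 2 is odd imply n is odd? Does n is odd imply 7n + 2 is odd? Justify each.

(⟹) Suppose 7n + 2 is odd. Since 7 is odd, 7n and n have the same parity, so 7n + 2 ≡ n + 2 (mod 2). As 2 is even, 7n + 2 is odd exactly when n is odd. Thus n is odd.

(⟸) Conversely, suppose n is odd; write n = 2j + 1. Then 7n + 2 = 7·(2j + 1) + 2 = 2·7j + 9, which is odd.

Both implications hold.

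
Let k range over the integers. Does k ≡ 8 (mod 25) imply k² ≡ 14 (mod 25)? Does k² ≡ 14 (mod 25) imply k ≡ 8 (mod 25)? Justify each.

(→) Suppose k ≡ 8 (mod 25). Write k = 25j + 8. Then (25j + 8)² = 625j² + 400j + 64 = 25(25j² + 16j + 2) + 14, so k² ≡ 14 (mod 25).

(←) This fails: take k = 17. Then 17² = 289 ≡ 14 (mod 25), yet 17 ≡ 17 (mod 25), not 8.

Not equivalent: only (⇒) holds.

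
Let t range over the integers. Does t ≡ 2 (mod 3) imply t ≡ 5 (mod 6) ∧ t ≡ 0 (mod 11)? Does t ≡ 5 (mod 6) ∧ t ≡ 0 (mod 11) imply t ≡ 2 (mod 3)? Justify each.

Forward direction. This fails: t = 2 gives 2 ≡ 2 (mod 3) but 2 ≡ 2 (mod 6), so the conjunction on the right does not hold.

Converse. If t ≡ 5 (mod 6) and t ≡ 0 (mod 11), then by the Chinese remainder theorem t ≡ 11 (mod 66). Since 11 ≡ 2 (mod 3) and 3 ∣ 66, we get t ≡ 2 (mod 3).

(⇒) fails; (⇐) holds.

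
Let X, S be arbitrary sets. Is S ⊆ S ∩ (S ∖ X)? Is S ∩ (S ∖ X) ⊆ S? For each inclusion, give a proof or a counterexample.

(⟹) This inclusion fails. Take X = {1}, S = {1}; then 1 ∈ S but 1 ∉ S ∩ (S ∖ X).

(⟸) Let x ∈ S ∩ (S ∖ X). Then x ∈ S and x ∉ X, from which x ∈ S.

Only the reverse inclusion holds.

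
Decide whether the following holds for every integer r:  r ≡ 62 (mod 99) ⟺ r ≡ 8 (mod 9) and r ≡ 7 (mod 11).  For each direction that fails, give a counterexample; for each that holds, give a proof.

(→) Suppose r ≡ 62 (mod 99); write r = 99j + 62. Since 9 ∣ 99, reducing mod 9 gives r ≡ 62 ≡ 8 (mod 9); since 11 ∣ 99, reducing mod 11 gives r ≡ 62 ≡ 7 (mod 11).

(←) Conversely, if r ≡ 8 (mod 9) and r ≡ 7 (mod 11), then by the Chinese remainder theorem r ≡ 62 (mod 99). This is exactly r ≡ 62 (mod 99).

Equivalent; both directions hold.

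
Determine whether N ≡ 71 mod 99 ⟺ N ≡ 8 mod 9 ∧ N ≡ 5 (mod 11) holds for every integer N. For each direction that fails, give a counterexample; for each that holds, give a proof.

(⟹) Suppose N ≡ 71 (mod 99); write N = 99j + 71. Since 9 ∣ 99, reducing mod 9 gives N ≡ 71 ≡ 8 (mod 9); since 11 ∣ 99, reducing mod 11 gives N ≡ 71 ≡ 5 (mod 11).

(⟸) Conversely, if N ≡ 8 (mod 9) and N ≡ 5 (mod 11), then by the Chinese remainder theorem N ≡ 71 (mod 99). This is exactly N ≡ 71 (mod 99).

Both implications hold.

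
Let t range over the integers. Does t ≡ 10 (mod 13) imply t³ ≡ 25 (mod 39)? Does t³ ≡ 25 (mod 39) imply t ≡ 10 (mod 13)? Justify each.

Forward direction. This fails: take t = 23. Then 23 ≡ 10 (mod 13), but 23³ = 12167 ≡ 38 (mod 39), not 25.

Converse. This fails: take t = 4. Then 4³ = 64 ≡ 25 (mod 39), yet 4 ≡ 4 (mod 13), not 10.

Neither implication holds.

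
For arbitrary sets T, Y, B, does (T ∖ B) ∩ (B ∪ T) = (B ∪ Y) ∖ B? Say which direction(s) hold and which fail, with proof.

(⊆) fails and (⊇) fails.

(⊆) This inclusion fails. Take T = {1}, Y = ∅, B = ∅; then 1 ∈ (T ∖ B) ∩ (B ∪ T) but 1 ∉ (B ∪ Y) ∖ B.

(⊇) This inclusion fails. Take T = ∅, Y = {1}, B = ∅; then 1 ∈ (B ∪ Y) ∖ B but 1 ∉ (T ∖ B) ∩ (B ∪ T).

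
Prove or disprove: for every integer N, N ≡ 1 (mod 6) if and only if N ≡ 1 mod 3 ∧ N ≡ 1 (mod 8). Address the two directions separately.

The forward direction fails; the converse holds.

Forward direction. This fails: N = 19 gives 19 ≡ 1 (mod 6) but 19 ≡ 3 (mod 8), so the conjunction on the right does not hold.

Converse. If N ≡ 1 (mod 3) and N ≡ 1 (mod 8), then by the Chinese remainder theorem N ≡ 1 (mod 24). Since 1 ≡ 1 (mod 6) and 6 ∣ 24, we get N ≡ 1 (mod 6).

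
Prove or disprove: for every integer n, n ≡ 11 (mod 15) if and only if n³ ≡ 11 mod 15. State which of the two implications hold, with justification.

Both implications hold.

[⇒] Suppose n ≡ 11 (mod 15). Write n = 15j + 11. Then (15j + 11)³ = 3375j³ + 7425j² + 5445j + 1331 = 15(225j³ + 495j² + 363j + 88) + 11, so n³ ≡ 11 (mod 15).

[⇐] Conversely, suppose n³ ≡ 11 (mod 15). The only residue r in {0, …, 14} with r³ ≡ 11 (mod 15) is r = 11, so n ≡ 11 (mod 15).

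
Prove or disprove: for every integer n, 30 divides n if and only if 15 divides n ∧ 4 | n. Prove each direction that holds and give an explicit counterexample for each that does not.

The forward direction fails; the converse holds.

(⟹) This fails: take n = 30. Certainly 30 ∣ 30, but 4 ∤ 30.

(⟸) Suppose 15 ∣ n and 4 ∣ n. Any common multiple of 15 and 4 is a multiple of their lcm; here gcd(15, 4) = 1, so lcm(15, 4) = 15·4 = 60, so 60 ∣ n. Since 30 ∣ 60, it follows that 30 ∣ n.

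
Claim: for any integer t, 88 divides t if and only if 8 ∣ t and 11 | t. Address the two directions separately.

Both directions hold; the statement is true.

Forward direction. If 88 ∣ t, write t = 88q. Since 88 = 11·8, t = 8·(11q), so 8 ∣ t; and since 88 = 8·11, t = 11·(8q), so 11 ∣ t.

Converse. Suppose 8 ∣ t and 11 ∣ t. Any common multiple of 8 and 11 is a multiple of their lcm; here gcd(8, 11) = 1, so lcm(8, 11) = 8·11 = 88, so 88 ∣ t.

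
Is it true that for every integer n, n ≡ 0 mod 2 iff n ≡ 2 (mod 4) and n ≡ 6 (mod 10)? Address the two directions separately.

[⇐] If n ≡ 2 (mod 4) and n ≡ 6 (mod 10), then by the Chinese remainder theorem n ≡ 6 (mod 20). Since 6 ≡ 0 (mod 2) and 2 ∣ 20, we get n ≡ 0 (mod 2).

[⇒] This fails: n = 0 gives 0 ≡ 0 (mod 2) but 0 ≡ 0 (mod 4), so the conjunction on the right does not hold.

Not equivalent: only (⇐) holds.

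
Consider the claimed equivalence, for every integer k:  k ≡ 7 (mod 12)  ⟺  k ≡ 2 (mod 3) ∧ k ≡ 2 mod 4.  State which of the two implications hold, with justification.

Neither direction holds.

[⇒] This fails: k = 7 gives 7 ≡ 7 (mod 12) but 7 ≡ 1 (mod 3), so the conjunction on the right does not hold.

[⇐] This fails: k = 2 satisfies both congruences on the right (2 ≡ 2 mod 3 and 2 ≡ 2 mod 4) yet 2 ≡ 2 (mod 12), not 7.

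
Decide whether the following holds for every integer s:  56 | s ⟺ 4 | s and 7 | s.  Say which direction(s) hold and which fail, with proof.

Converse. This fails: take s = 28. Both 4 ∣ 28 and 7 ∣ 28, yet 28 is not a multiple of 56 (since 28 = 0·56 + 28), so 56 ∤ 28.

Forward direction. If 56 ∣ s, write s = 56q. Since 56 = 14·4, s = 4·(14q), so 4 ∣ s; and since 56 = 8·7, s = 7·(8q), so 7 ∣ s.

(⇒) holds; (⇐) fails.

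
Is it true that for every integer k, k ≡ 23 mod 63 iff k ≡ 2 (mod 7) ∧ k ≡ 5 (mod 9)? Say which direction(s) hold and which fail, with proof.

The biconditional holds.

(⇒) Suppose k ≡ 23 (mod 63); write k = 63j + 23. Since 7 ∣ 63, reducing mod 7 gives k ≡ 23 ≡ 2 (mod 7); since 9 ∣ 63, reducing mod 9 gives k ≡ 23 ≡ 5 (mod 9).

(⇐) Conversely, if k ≡ 2 (mod 7) and k ≡ 5 (mod 9), then by the Chinese remainder theorem k ≡ 23 (mod 63). This is exactly k ≡ 23 (mod 63).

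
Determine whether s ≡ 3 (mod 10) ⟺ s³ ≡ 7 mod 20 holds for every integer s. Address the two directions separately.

[⇒] This fails: take s = 13. Then 13 ≡ 3 (mod 10), but 13³ = 2197 ≡ 17 (mod 20), not 7.

[⇐] Conversely, the residues r modulo 20 with r³ ≡ 7 (mod 20) are exactly {3}, and each is ≡ 3 (mod 10).

The forward direction fails; the converse holds.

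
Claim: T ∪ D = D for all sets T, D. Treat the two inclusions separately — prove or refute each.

(⊆) This inclusion fails. Take T = {1}, D = ∅; then 1 ∈ T ∪ D but 1 ∉ D.

(⊇) Let x ∈ D. Then either x ∈ D and x ∉ T; or x ∈ T ∩ D. In each case x ∈ T ∪ D, so D ⊆ T ∪ D.

The sets are not equal: only the reverse inclusion holds.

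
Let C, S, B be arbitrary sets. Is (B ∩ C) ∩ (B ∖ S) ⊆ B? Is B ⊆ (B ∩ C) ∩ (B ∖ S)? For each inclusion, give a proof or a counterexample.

Only the forward inclusion holds.

(⊆) Let x ∈ (B ∩ C) ∩ (B ∖ S). Then x ∈ C ∩ B and x ∉ S, from which x ∈ B.

(⊇) This inclusion fails. Take C = ∅, S = ∅, B = {1}; then 1 ∈ B but 1 ∉ (B ∩ C) ∩ (B ∖ S).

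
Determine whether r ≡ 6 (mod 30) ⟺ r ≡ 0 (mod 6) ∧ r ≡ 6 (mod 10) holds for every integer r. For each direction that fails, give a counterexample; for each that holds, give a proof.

[⇐] If r ≡ 0 (mod 6) and r ≡ 6 (mod 10), then by the Chinese remainder theorem r ≡ 6 (mod 30). This is exactly r ≡ 6 (mod 30).

[⇒] Suppose r ≡ 6 (mod 30); write r = 30j + 6. Since 6 ∣ 30, reducing mod 6 gives r ≡ 6 ≡ 0 (mod 6); since 10 ∣ 30, reducing mod 10 gives r ≡ 6 (mod 10).

Equivalent; both directions hold.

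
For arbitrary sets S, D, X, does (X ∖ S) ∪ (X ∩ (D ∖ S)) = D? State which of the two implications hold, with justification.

(⊆) fails and (⊇) fails.

(⊆) This inclusion fails. Take S = ∅, D = ∅, X = {1}; then 1 ∈ (X ∖ S) ∪ (X ∩ (D ∖ S)) but 1 ∉ D.

(⊇) This inclusion fails. Take S = ∅, D = {1}, X = ∅; then 1 ∈ D but 1 ∉ (X ∖ S) ∪ (X ∩ (D ∖ S)).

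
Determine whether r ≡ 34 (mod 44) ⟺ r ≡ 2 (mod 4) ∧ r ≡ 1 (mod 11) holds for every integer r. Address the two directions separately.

Both directions hold.

(←) If r ≡ 2 (mod 4) and r ≡ 1 (mod 11), then by the Chinese remainder theorem r ≡ 34 (mod 44). This is exactly r ≡ 34 (mod 44).

(→) Suppose r ≡ 34 (mod 44); write r = 44j + 34. Since 4 ∣ 44, reducing mod 4 gives r ≡ 34 ≡ 2 (mod 4); since 11 ∣ 44, reducing mod 11 gives r ≡ 34 ≡ 1 (mod 11).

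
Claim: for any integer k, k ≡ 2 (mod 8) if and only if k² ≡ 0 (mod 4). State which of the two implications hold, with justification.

Not equivalent: only (⇒) holds.

(⇐) This fails: take k = 0. Then 0² = 0 ≡ 0 (mod 4), yet 0 ≡ 0 (mod 8), not 2.

(⇒) Suppose k ≡ 2 (mod 8). Then k² ≡ 2² = 4 (mod 8), and since 4 ∣ 8, also k² ≡ 0 (mod 4).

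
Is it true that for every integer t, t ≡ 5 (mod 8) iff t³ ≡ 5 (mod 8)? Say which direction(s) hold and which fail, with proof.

(→) Suppose t ≡ 5 (mod 8). Write t = 8j + 5. Then (8j + 5)³ = 512j³ + 960j² + 600j + 125 = 8(64j³ + 120j² + 75j + 15) + 5, so t³ ≡ 5 (mod 8).

(←) Conversely, suppose t³ ≡ 5 (mod 8). The only residue r in {0, …, 7} with r³ ≡ 5 (mod 8) is r = 5, so t ≡ 5 (mod 8).

Both directions hold; the statement is true.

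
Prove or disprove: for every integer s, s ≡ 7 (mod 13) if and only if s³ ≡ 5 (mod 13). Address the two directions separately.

(→) Suppose s ≡ 7 (mod 13). Write s = 13j + 7. Then (13j + 7)³ = 2197j³ + 3549j² + 1911j + 343 = 13(169j³ + 273j² + 147j + 26) + 5, so s³ ≡ 5 (mod 13).

(←) This fails: take s = 8. Then 8³ = 512 ≡ 5 (mod 13), yet 8 ≡ 8 (mod 13), not 7.

(⇒) holds; (⇐) fails.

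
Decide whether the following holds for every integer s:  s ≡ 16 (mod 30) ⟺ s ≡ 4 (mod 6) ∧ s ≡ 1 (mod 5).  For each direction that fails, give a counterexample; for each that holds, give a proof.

(⇒) Suppose s ≡ 16 (mod 30); write s = 30j + 16. Since 6 ∣ 30, reducing mod 6 gives s ≡ 16 ≡ 4 (mod 6); since 5 ∣ 30, reducing mod 5 gives s ≡ 16 ≡ 1 (mod 5).

(⇐) Conversely, if s ≡ 4 (mod 6) and s ≡ 1 (mod 5), then by the Chinese remainder theorem s ≡ 16 (mod 30). This is exactly s ≡ 16 (mod 30).

The biconditional holds.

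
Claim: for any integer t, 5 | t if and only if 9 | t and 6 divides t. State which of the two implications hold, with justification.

Both directions fail.

(⟹) This fails: take t = 5. Certainly 5 ∣ 5, but 9 ∤ 5.

(⟸) This fails: take t = 18. Both 9 ∣ 18 and 6 ∣ 18, yet 18 is not a multiple of 5 (since 18 = 3·5 + 3), so 5 ∤ 18.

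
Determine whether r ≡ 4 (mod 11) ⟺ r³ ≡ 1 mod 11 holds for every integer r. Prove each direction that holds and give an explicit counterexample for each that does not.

Neither implication holds.

[⇒] This fails: take r = 4. Then 4 ≡ 4 (mod 11), but 4³ = 64 ≡ 9 (mod 11), not 1.

[⇐] This fails: take r = 1. Then 1³ = 1 ≡ 1 (mod 11), yet 1 ≡ 1 (mod 11), not 4.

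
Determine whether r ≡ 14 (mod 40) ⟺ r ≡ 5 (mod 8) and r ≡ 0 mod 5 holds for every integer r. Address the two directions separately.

Both directions fail.

(⟹) This fails: r = 14 gives 14 ≡ 14 (mod 40) but 14 ≡ 6 (mod 8), so the conjunction on the right does not hold.

(⟸) This fails: r = 5 satisfies both congruences on the right (5 ≡ 5 mod 8 and 5 ≡ 0 mod 5) yet 5 ≡ 5 (mod 40), not 14.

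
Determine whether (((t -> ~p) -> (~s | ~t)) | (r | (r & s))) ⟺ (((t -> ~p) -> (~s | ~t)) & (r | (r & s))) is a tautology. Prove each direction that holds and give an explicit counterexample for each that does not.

(←) Assume the antecedent. If r is true, the consequent reduces to true regardless of the other variables. If r is false, the antecedent cannot hold. Either way the consequent holds.

(→) This fails. Under r = F, p = F, t = F, s = F, the left side is true but the right side is false.

The forward direction fails; the converse holds.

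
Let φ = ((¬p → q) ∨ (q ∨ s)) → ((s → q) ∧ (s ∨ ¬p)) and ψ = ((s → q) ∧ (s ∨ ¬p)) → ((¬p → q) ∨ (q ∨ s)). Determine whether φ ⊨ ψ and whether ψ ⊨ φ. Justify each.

Neither implication holds.

[⇒] This fails. Under s = F, p = F, q = F, the left side is true but the right side is false.

[⇐] This fails. Under s = T, p = F, q = F, the left side is false but the right side is true.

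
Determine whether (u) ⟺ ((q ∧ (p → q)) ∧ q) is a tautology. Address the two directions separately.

(⟹) This fails. Under u = T, q = F, p = F, the left side is true but the right side is false.

(⟸) This fails. Under u = F, q = T, p = F, the left side is false but the right side is true.

Both directions fail.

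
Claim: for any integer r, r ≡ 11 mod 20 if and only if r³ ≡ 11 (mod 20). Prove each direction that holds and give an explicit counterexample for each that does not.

Both directions hold; the statement is true.

[⇒] Suppose r ≡ 11 mod 20. Write r = 20j + 11. Then (20j + 11)³ = 8000j³ + 13200j² + 7260j + 1331 = 20(400j³ + 660j² + 363j + 66) + 11, so r³ ≡ 11 (mod 20).

[⇐] Conversely, suppose r³ ≡ 11 (mod 20). The only residue r in {0, …, 19} with r³ ≡ 11 (mod 20) is r = 11, so r ≡ 11 (mod 20).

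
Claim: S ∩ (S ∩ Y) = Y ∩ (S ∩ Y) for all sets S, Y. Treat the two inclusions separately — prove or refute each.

(⟹) Let x ∈ S ∩ (S ∩ Y). Then x ∈ S ∩ Y, from which x ∈ Y ∩ (S ∩ Y).

(⟸) Let x ∈ Y ∩ (S ∩ Y). Then x ∈ S ∩ Y, from which x ∈ S ∩ (S ∩ Y).

The two sets are equal.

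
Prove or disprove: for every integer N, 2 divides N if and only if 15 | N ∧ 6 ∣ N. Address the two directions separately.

(⇒) fails; (⇐) holds.

Forward direction. This fails: take N = 2. Certainly 2 ∣ 2, but 15 ∤ 2.

Converse. Suppose 15 ∣ N and 6 ∣ N. Any common multiple of 15 and 6 is a multiple of their lcm; here lcm(15, 6) = 15·6/gcd(15, 6) = 90/3 = 30, so 30 ∣ N. Since 2 ∣ 30, it follows that 2 ∣ N.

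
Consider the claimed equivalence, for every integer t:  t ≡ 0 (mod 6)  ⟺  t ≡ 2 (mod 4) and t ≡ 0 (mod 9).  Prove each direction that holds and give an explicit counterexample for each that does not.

(⇒) This fails: t = 0 gives 0 ≡ 0 (mod 6) but 0 ≡ 0 (mod 4), so the conjunction on the right does not hold.

(⇐) Conversely, if t ≡ 2 (mod 4) and t ≡ 0 (mod 9), then by the Chinese remainder theorem t ≡ 18 (mod 36). Since 18 ≡ 0 (mod 6) and 6 ∣ 36, we get t ≡ 0 (mod 6).

Only the converse holds.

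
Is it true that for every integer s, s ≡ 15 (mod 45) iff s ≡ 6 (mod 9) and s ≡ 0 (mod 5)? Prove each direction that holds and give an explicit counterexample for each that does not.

Both directions hold.

[⇒] Suppose s ≡ 15 (mod 45); write s = 45j + 15. Since 9 ∣ 45, reducing mod 9 gives s ≡ 15 ≡ 6 (mod 9); since 5 ∣ 45, reducing mod 5 gives s ≡ 15 ≡ 0 (mod 5).

[⇐] Conversely, if s ≡ 6 (mod 9) and s ≡ 0 (mod 5), then by the Chinese remainder theorem s ≡ 15 (mod 45). This is exactly s ≡ 15 (mod 45).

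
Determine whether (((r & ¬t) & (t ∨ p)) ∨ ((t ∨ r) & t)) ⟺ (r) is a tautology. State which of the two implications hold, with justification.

(⟹) This fails. Under p = F, r = F, t = T, the left side is true but the right side is false.

(⟸) This fails. Under p = F, r = T, t = F, the left side is false but the right side is true.

Both directions fail.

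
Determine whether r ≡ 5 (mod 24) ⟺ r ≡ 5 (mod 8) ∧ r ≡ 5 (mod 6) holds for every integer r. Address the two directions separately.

Forward direction. Suppose r ≡ 5 (mod 24); write r = 24j + 5. Since 8 ∣ 24, reducing mod 8 gives r ≡ 5 (mod 8); since 6 ∣ 24, reducing mod 6 gives r ≡ 5 (mod 6).

Converse. If r ≡ 5 (mod 8) and r ≡ 5 (mod 6), then by the Chinese remainder theorem r ≡ 5 (mod 24). This is exactly r ≡ 5 (mod 24).

Both directions hold.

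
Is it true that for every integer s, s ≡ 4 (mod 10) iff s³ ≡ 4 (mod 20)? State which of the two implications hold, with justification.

Equivalent; both directions hold.

(⇒) Suppose s ≡ 4 (mod 10). Working modulo 20, s ∈ {4, 14}; for each such r, r³ ≡ 4 (mod 20).

(⇐) Conversely, the residues r modulo 20 with r³ ≡ 4 (mod 20) are exactly {4, 14}, and each is ≡ 4 (mod 10).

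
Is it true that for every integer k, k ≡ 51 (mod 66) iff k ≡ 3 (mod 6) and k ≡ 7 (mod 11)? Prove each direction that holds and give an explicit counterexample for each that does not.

Both directions hold.

Converse. If k ≡ 3 (mod 6) and k ≡ 7 (mod 11), then by the Chinese remainder theorem k ≡ 51 (mod 66). This is exactly k ≡ 51 (mod 66).

Forward direction. Suppose k ≡ 51 (mod 66); write k = 66j + 51. Since 6 ∣ 66, reducing mod 6 gives k ≡ 51 ≡ 3 (mod 6); since 11 ∣ 66, reducing mod 11 gives k ≡ 51 ≡ 7 (mod 11).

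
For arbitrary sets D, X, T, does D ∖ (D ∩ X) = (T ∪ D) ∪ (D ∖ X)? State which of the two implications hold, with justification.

Forward inclusion. Let x ∈ D ∖ (D ∩ X). Then either x ∈ D and x ∉ X, T; or x ∈ D ∩ T and x ∉ X. In each case x ∈ (T ∪ D) ∪ (D ∖ X), so D ∖ (D ∩ X) ⊆ (T ∪ D) ∪ (D ∖ X).

Reverse inclusion. This inclusion fails. Take D = {1}, X = {1}, T = ∅; then 1 ∈ (T ∪ D) ∪ (D ∖ X) but 1 ∉ D ∖ (D ∩ X).

Only the forward inclusion holds.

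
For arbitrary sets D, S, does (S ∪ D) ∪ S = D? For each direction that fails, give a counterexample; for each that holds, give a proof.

Forward inclusion. This inclusion fails. Take D = ∅, S = {1}; then 1 ∈ (S ∪ D) ∪ S but 1 ∉ D.

Reverse inclusion. Let x ∈ D. Then either x ∈ D and x ∉ S; or x ∈ D ∩ S. In each case x ∈ (S ∪ D) ∪ S, so D ⊆ (S ∪ D) ∪ S.

The sets are not equal: only the reverse inclusion holds.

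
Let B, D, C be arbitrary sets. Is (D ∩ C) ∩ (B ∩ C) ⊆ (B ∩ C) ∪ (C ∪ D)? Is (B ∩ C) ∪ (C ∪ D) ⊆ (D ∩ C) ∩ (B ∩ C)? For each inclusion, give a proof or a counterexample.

The sets are not equal: only the forward inclusion holds.

(⊆) Let x ∈ (D ∩ C) ∩ (B ∩ C). Then x ∈ B ∩ D ∩ C, from which x ∈ (B ∩ C) ∪ (C ∪ D).

(⊇) This inclusion fails. Take B = ∅, D = {1}, C = ∅; then 1 ∈ (B ∩ C) ∪ (C ∪ D) but 1 ∉ (D ∩ C) ∩ (B ∩ C).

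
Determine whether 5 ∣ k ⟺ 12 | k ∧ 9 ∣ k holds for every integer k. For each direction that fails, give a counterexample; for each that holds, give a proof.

(→) This fails: take k = 5. Certainly 5 ∣ 5, but 12 ∤ 5.

(←) This fails: take k = 36. Both 12 ∣ 36 and 9 ∣ 36, yet 36 is not a multiple of 5 (since 36 = 7·5 + 1), so 5 ∤ 36.

(⇒) fails and (⇐) fails.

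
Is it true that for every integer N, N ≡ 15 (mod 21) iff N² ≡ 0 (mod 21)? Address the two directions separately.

Neither direction holds.

(→) This fails: take N = 15. Then 15 ≡ 15 (mod 21), but 15² = 225 ≡ 15 (mod 21), not 0.

(←) This fails: take N = 0. Then 0² = 0 ≡ 0 (mod 21), yet 0 ≡ 0 (mod 21), not 15.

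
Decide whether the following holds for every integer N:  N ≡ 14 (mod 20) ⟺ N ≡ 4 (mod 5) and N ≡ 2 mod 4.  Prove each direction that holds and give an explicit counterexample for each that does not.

Both directions hold; the statement is true.

[⇐] If N ≡ 4 (mod 5) and N ≡ 2 (mod 4), then by the Chinese remainder theorem N ≡ 14 (mod 20). This is exactly N ≡ 14 (mod 20).

[⇒] Suppose N ≡ 14 (mod 20); write N = 20j + 14. Since 5 ∣ 20, reducing mod 5 gives N ≡ 14 ≡ 4 (mod 5); since 4 ∣ 20, reducing mod 4 gives N ≡ 14 ≡ 2 (mod 4).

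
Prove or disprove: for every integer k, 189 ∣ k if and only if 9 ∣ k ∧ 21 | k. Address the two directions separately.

Only the forward direction holds.

(⇒) If 189 ∣ k, write k = 189q. Since 189 = 21·9, k = 9·(21q), so 9 ∣ k; and since 189 = 9·21, k = 21·(9q), so 21 ∣ k.

(⇐) This fails: take k = 63. Both 9 ∣ 63 and 21 ∣ 63, yet 63 is not a multiple of 189 (since 63 = 0·189 + 63), so 189 ∤ 63.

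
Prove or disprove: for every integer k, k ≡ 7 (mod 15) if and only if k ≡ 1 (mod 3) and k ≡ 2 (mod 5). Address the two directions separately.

Both implications hold.

Forward direction. Suppose k ≡ 7 (mod 15); write k = 15j + 7. Since 3 ∣ 15, reducing mod 3 gives k ≡ 7 ≡ 1 (mod 3); since 5 ∣ 15, reducing mod 5 gives k ≡ 7 ≡ 2 (mod 5).

Converse. If k ≡ 1 (mod 3) and k ≡ 2 (mod 5), then by the Chinese remainder theorem k ≡ 7 (mod 15). This is exactly k ≡ 7 (mod 15).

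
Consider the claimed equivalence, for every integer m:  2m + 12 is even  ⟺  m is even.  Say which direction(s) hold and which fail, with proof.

(⟸) Suppose m is even. Since 2 is even, 2m is even for every m, so 2m + 12 has the same parity as 12, which is even. Hence 2m + 12 is even.

(⟹) This fails: take m = 3. Then 2m + 12 = 18, which is even, yet m = 3 is odd, not even.

Not equivalent: only (⇐) holds.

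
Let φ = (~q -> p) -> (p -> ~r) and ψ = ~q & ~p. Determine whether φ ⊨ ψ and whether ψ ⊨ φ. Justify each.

Not equivalent: only (⇐) holds.

(←) Assume the antecedent. If p is true, the antecedent cannot hold. If p is false, (~q -> p) -> (p -> ~r) reduces to true regardless of the other variables. Either way (~q -> p) -> (p -> ~r) holds.

(→) This fails. Under p = T, r = F, q = F, the left side is true but the right side is false.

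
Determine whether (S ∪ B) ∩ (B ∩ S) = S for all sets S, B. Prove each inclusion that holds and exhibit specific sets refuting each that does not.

Only the forward inclusion holds.

(⟹) Let x ∈ (S ∪ B) ∩ (B ∩ S). Then x ∈ S ∩ B, from which x ∈ S.

(⟸) This inclusion fails. Take S = {1}, B = ∅; then 1 ∈ S but 1 ∉ (S ∪ B) ∩ (B ∩ S).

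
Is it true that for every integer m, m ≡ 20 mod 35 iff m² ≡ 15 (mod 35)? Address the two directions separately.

(⇒) holds; (⇐) fails.

[⇒] Suppose m ≡ 20 mod 35. Write m = 35j + 20. Then (35j + 20)² = 1225j² + 1400j + 400 = 35(35j² + 40j + 11) + 15, so m² ≡ 15 (mod 35).

[⇐] This fails: take m = 15. Then 15² = 225 ≡ 15 (mod 35), yet 15 ≡ 15 (mod 35), not 20.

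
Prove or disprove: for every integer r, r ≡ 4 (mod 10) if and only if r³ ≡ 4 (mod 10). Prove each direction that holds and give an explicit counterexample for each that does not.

(⟹) Suppose r ≡ 4 (mod 10). Write r = 10j + 4. Then (10j + 4)³ = 1000j³ + 1200j² + 480j + 64 = 10(100j³ + 120j² + 48j + 6) + 4, so r³ ≡ 4 (mod 10).

(⟸) For the converse, argue contrapositively. If r ≢ 4 (mod 10), then r is congruent to one of 0, 1, 2, 3, 5, 6, 7, 8, 9 modulo 10, and these give r³ ≡ 0, 1, 8, 7, 5, 6, 3, 2, 9 respectively — never 4.

Both implications hold.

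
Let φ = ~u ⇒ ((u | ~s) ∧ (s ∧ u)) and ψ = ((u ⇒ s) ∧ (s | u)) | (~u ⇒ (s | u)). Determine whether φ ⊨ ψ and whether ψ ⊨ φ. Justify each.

Only the forward implication holds.

(⇒) Assume the antecedent. If s is true, the consequent reduces to true regardless of the other variables. If s is false, the antecedent forces (s = F, u = T), and the consequent holds there. Either way the consequent holds.

(⇐) This fails. Under s = T, u = F, the left side is false but the right side is true.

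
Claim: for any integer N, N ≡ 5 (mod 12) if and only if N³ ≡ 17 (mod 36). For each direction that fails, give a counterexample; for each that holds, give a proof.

[⇒] Suppose N ≡ 5 (mod 12). Working modulo 36, N ∈ {5, 17, 29}; for each such r, r³ ≡ 17 (mod 36).

[⇐] Conversely, the residues r modulo 36 with r³ ≡ 17 (mod 36) are exactly {5, 17, 29}, and each is ≡ 5 (mod 12).

Both directions hold; the statement is true.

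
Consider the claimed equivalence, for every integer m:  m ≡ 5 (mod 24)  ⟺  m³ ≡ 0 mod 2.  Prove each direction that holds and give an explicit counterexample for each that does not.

Neither direction holds.

(⟹) This fails: take m = 5. Then 5 ≡ 5 (mod 24), but 5³ = 125 ≡ 1 (mod 2), not 0.

(⟸) This fails: take m = 0. Then 0³ = 0 ≡ 0 (mod 2), yet 0 ≡ 0 (mod 24), not 5.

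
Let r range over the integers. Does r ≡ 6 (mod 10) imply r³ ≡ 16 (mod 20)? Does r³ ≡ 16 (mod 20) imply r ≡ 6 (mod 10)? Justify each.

(→) Suppose r ≡ 6 (mod 10). Working modulo 20, r ∈ {6, 16}; for each such r, r³ ≡ 16 (mod 20).

(←) Conversely, the residues r modulo 20 with r³ ≡ 16 (mod 20) are exactly {6, 16}, and each is ≡ 6 (mod 10).

The biconditional holds.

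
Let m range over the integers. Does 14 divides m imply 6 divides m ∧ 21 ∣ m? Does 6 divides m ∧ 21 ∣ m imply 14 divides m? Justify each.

(⇒) fails; (⇐) holds.

[⇒] This fails: take m = 14. Certainly 14 ∣ 14, but 6 ∤ 14.

[⇐] Suppose 6 ∣ m and 21 ∣ m. Any common multiple of 6 and 21 is a multiple of their lcm; here lcm(6, 21) = 6·21/gcd(6, 21) = 126/3 = 42, so 42 ∣ m. Since 14 ∣ 42, it follows that 14 ∣ m.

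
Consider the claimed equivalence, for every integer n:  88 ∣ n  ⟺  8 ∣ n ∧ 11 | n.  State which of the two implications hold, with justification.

Both directions hold; the statement is true.

Converse. Suppose 8 ∣ n and 11 ∣ n. Any common multiple of 8 and 11 is a multiple of their lcm; here gcd(8, 11) = 1, so lcm(8, 11) = 8·11 = 88, so 88 ∣ n.

Forward direction. If 88 ∣ n, write n = 88q. Since 88 = 11·8, n = 8·(11q), so 8 ∣ n; and since 88 = 8·11, n = 11·(8q), so 11 ∣ n.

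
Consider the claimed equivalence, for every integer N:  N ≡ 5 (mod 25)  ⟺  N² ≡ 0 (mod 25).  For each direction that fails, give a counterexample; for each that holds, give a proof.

Only the forward direction holds.

(⟸) This fails: take N = 0. Then 0² = 0 ≡ 0 (mod 25), yet 0 ≡ 0 (mod 25), not 5.

(⟹) Suppose N ≡ 5 (mod 25). Write N = 25j + 5. Then (25j + 5)² = 625j² + 250j + 25 = 25(25j² + 10j + 1) + 0, so N² ≡ 0 (mod 25).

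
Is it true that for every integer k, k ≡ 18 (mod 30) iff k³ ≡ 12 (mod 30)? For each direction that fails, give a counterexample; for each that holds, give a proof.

Forward direction. Suppose k ≡ 18 (mod 30). Write k = 30j + 18. Then (30j + 18)³ = 27000j³ + 48600j² + 29160j + 5832 = 30(900j³ + 1620j² + 972j + 194) + 12, so k³ ≡ 12 (mod 30).

Converse. Suppose k³ ≡ 12 (mod 30). The only residue r in {0, …, 29} with r³ ≡ 12 (mod 30) is r = 18, so k ≡ 18 (mod 30).

Equivalent; both directions hold.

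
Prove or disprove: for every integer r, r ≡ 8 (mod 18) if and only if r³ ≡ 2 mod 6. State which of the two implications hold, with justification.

The forward direction holds; the converse fails.

[⇒] Suppose r ≡ 8 (mod 18). Then r³ ≡ 8³ = 512 (mod 18), and since 6 ∣ 18, also r³ ≡ 2 (mod 6).

[⇐] This fails: take r = 2. Then 2³ = 8 ≡ 2 (mod 6), yet 2 ≡ 2 (mod 18), not 8.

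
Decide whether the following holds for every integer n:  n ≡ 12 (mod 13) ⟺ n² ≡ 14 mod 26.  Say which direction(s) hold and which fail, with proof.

(⇒) This fails: take n = 25. Then 25 ≡ 12 (mod 13), but 25² = 625 ≡ 1 (mod 26), not 14.

(⇐) This fails: take n = 14. Then 14² = 196 ≡ 14 (mod 26), yet 14 ≡ 1 (mod 13), not 12.

Neither direction holds.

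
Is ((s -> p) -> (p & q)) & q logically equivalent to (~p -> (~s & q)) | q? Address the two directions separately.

(⇒) holds; (⇐) fails.

Forward direction. Assume the antecedent. If p is true, (~p -> (~s & q)) | q reduces to true regardless of the other variables. If p is false, the antecedent forces (p = F, q = T, s = T), and (~p -> (~s & q)) | q holds there. Either way (~p -> (~s & q)) | q holds.

Converse. This fails. Under p = T, q = F, s = F, the left side is false but the right side is true.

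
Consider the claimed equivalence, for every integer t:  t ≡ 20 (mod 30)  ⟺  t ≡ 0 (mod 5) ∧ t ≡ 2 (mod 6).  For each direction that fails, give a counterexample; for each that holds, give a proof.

Forward direction. Suppose t ≡ 20 (mod 30); write t = 30j + 20. Since 5 ∣ 30, reducing mod 5 gives t ≡ 20 ≡ 0 (mod 5); since 6 ∣ 30, reducing mod 6 gives t ≡ 20 ≡ 2 (mod 6).

Converse. If t ≡ 0 (mod 5) and t ≡ 2 (mod 6), then by the Chinese remainder theorem t ≡ 20 (mod 30). This is exactly t ≡ 20 (mod 30).

Both directions hold; the statement is true.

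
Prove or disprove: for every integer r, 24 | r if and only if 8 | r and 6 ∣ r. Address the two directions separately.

Forward direction. If 24 ∣ r, write r = 24q. Since 24 = 3·8, r = 8·(3q), so 8 ∣ r; and since 24 = 4·6, r = 6·(4q), so 6 ∣ r.

Converse. Suppose 8 ∣ r and 6 ∣ r. Any common multiple of 8 and 6 is a multiple of their lcm; here lcm(8, 6) = 8·6/gcd(8, 6) = 48/2 = 24, so 24 ∣ r.

The biconditional holds.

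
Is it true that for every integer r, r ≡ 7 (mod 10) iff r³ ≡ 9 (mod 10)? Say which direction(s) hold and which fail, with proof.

(→) This fails: take r = 7. Then 7 ≡ 7 (mod 10), but 7³ = 343 ≡ 3 (mod 10), not 9.

(←) This fails: take r = 9. Then 9³ = 729 ≡ 9 (mod 10), yet 9 ≡ 9 (mod 10), not 7.

Both directions fail.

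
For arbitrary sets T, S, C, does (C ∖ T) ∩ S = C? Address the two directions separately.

Forward inclusion. Let x ∈ (C ∖ T) ∩ S. Then x ∈ S ∩ C and x ∉ T, from which x ∈ C.

Reverse inclusion. This inclusion fails. Take T = ∅, S = ∅, C = {1}; then 1 ∈ C but 1 ∉ (C ∖ T) ∩ S.

Only the forward inclusion holds.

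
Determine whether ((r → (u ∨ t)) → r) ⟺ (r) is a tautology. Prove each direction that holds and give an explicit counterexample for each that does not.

[⇒] Assume the antecedent. If u is true, the antecedent forces (u = T, t = F, r = T) or (u = T, t = T, r = T), and r holds there. If u is false, the antecedent forces (u = F, t = F, r = T) or (u = F, t = T, r = T), and r holds there. Either way r holds.

[⇐] Assume the antecedent. If u is true, the antecedent forces (u = T, t = F, r = T) or (u = T, t = T, r = T), and (r → (u ∨ t)) → r holds there. If u is false, the antecedent forces (u = F, t = F, r = T) or (u = F, t = T, r = T), and (r → (u ∨ t)) → r holds there. Either way (r → (u ∨ t)) → r holds.

Both implications hold.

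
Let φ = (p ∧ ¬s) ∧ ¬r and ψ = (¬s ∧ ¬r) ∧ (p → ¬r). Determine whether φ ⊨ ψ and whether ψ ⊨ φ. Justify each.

(⇐) This fails. Under r = F, s = F, p = F, the left side is false but the right side is true.

(⇒) Assume the antecedent. If r is true, the antecedent cannot hold. If r is false, the antecedent forces (r = F, s = F, p = T), and (¬s ∧ ¬r) ∧ (p → ¬r) holds there. Either way (¬s ∧ ¬r) ∧ (p → ¬r) holds.

(⇒) holds; (⇐) fails.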